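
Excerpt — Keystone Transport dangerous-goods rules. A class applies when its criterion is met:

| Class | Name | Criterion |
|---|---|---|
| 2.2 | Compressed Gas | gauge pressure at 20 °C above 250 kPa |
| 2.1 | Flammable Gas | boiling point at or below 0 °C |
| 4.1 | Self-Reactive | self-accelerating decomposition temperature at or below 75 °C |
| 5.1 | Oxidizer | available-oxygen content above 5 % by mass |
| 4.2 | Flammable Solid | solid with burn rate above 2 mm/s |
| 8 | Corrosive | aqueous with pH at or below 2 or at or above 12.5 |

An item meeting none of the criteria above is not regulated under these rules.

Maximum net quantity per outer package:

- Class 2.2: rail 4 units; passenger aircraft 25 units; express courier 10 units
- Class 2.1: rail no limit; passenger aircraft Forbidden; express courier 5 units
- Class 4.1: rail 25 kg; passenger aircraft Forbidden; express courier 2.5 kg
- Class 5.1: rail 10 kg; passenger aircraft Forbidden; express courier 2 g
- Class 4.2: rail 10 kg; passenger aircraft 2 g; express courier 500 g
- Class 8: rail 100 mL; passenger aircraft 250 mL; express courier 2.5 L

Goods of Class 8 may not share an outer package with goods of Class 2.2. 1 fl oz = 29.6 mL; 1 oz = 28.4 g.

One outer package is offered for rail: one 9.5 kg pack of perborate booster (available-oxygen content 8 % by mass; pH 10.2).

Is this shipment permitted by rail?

Yes

With available-oxygen content 8 % by mass (> 5 % by mass), the perborate booster falls in Class 5.1.
Class 5.1 quantity: 9.5 kg.
9.5 kg ≤ 10 kg (rail limit, Class 5.1) — within limit.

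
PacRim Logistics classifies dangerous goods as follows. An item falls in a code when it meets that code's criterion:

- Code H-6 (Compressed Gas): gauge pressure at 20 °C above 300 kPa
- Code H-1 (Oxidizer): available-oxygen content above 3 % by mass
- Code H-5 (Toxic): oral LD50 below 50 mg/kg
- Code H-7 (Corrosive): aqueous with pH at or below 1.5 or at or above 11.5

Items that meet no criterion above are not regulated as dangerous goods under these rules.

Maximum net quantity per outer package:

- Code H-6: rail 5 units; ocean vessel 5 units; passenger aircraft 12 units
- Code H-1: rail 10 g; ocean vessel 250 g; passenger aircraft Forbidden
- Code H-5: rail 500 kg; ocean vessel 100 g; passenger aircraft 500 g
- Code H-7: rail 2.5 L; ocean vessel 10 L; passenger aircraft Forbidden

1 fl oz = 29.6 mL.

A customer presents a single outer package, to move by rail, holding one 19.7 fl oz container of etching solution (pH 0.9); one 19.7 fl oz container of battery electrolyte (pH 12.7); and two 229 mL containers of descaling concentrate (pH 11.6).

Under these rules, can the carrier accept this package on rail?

Yes

Etching solution: pH 0.9 ≤ 1.5 → Code H-7 (Corrosive).
pH 12.7 meets the Code H-7 criterion (Corrosive), so the battery electrolyte is Code H-7.
The descaling concentrate has pH 11.6, which is ≥ 11.5, so it is Code H-7 (Corrosive).
Total Code H-7: (one 19.7 fl oz container = 583.12 mL) + (one 19.7 fl oz container = 583.12 mL) + (two 229 mL containers = 458 mL) = 1624.24 mL.
1624.24 mL ≤ 2.5 L (rail limit, Code H-7) — within limit.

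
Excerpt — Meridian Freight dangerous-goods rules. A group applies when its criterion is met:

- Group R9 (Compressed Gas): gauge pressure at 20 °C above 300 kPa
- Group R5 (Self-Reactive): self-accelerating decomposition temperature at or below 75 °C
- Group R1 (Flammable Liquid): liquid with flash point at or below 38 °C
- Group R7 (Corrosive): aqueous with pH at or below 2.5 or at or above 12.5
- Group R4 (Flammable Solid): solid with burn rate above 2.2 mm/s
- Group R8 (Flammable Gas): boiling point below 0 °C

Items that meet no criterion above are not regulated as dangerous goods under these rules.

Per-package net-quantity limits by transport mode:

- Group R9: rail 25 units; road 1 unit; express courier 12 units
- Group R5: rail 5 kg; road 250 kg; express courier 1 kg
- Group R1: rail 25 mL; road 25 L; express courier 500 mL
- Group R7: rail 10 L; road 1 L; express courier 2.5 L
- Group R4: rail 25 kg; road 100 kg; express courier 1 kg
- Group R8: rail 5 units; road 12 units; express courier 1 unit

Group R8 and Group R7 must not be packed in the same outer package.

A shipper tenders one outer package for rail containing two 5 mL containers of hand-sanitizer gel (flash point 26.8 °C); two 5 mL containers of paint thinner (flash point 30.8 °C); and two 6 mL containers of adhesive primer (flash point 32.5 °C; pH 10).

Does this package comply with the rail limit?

The hand-sanitizer gel has flash point 26.8 °C, which is ≤ 38 °C, so it is Group R1 (Flammable Liquid).
With flash point 30.8 °C (≤ 38 °C), the paint thinner falls in Group R1.
The adhesive primer has flash point 32.5 °C, which is ≤ 38 °C, so it is Group R1 (Flammable Liquid).
Total Group R1: (two 5 mL containers = 10 mL) + (two 5 mL containers = 10 mL) + (two 6 mL containers = 12 mL) = 32 mL.
32 mL exceeds the rail limit of 25 mL for Group R1.

No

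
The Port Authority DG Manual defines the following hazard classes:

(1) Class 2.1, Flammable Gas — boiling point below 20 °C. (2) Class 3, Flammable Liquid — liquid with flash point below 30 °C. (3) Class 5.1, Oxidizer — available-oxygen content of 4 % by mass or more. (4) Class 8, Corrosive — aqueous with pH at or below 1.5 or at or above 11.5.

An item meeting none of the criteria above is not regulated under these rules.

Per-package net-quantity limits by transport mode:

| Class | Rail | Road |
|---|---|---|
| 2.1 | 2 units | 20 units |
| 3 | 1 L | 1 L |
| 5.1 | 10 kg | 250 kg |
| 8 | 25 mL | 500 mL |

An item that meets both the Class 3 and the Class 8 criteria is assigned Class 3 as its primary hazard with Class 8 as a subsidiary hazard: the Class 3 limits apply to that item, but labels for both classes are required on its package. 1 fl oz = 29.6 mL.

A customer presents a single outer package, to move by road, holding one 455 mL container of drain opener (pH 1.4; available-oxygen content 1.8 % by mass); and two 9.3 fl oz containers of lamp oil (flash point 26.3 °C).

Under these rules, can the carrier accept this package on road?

The drain opener has pH 1.4, which is ≤ 1.5, so it is Class 8 (Corrosive).
Lamp oil: flash point 26.3 °C < 30 °C → Class 3 (Flammable Liquid).
Class 3 quantity: two 9.3 fl oz containers = 550.56 mL.
550.56 mL is within the road limit of 1 L for Class 3.
Class 8 quantity: 455 mL.
455 mL ≤ 500 mL (road limit, Class 8) — within limit.
Every hazard class is within its road limit and no segregation rule is violated.

Yes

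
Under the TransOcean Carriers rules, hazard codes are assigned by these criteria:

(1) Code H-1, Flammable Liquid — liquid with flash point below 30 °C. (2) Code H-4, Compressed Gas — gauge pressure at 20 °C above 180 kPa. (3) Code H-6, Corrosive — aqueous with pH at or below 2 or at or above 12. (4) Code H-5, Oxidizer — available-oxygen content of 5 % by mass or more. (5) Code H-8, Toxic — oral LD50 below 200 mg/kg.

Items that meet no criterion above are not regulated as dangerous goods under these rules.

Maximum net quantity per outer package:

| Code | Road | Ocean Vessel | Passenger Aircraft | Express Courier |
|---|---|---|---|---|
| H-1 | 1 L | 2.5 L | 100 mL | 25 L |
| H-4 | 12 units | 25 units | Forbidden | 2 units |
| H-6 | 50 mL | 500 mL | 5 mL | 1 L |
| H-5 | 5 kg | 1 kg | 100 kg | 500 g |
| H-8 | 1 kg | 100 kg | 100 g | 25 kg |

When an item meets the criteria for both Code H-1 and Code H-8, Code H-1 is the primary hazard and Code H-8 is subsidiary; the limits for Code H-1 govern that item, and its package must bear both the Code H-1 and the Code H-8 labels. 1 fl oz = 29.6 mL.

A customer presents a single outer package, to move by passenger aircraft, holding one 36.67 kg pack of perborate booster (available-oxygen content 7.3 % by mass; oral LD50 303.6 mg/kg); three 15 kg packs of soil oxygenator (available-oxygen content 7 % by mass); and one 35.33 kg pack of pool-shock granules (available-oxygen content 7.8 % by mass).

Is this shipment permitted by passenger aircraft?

Available-oxygen content 7.3 % by mass meets the Code H-5 criterion (Oxidizer), so the perborate booster is Code H-5.
With available-oxygen content 7 % by mass (≥ 5 % by mass), the soil oxygenator falls in Code H-5.
Pool-shock granules: available-oxygen content 7.8 % by mass ≥ 5 % by mass → Code H-5 (Oxidizer).
Code H-5 net quantity: 36.67 kg + (three 15 kg packs = 45 kg) + 35.33 kg = 117 kg.
117 kg exceeds the passenger aircraft limit of 100 kg for Code H-5.

No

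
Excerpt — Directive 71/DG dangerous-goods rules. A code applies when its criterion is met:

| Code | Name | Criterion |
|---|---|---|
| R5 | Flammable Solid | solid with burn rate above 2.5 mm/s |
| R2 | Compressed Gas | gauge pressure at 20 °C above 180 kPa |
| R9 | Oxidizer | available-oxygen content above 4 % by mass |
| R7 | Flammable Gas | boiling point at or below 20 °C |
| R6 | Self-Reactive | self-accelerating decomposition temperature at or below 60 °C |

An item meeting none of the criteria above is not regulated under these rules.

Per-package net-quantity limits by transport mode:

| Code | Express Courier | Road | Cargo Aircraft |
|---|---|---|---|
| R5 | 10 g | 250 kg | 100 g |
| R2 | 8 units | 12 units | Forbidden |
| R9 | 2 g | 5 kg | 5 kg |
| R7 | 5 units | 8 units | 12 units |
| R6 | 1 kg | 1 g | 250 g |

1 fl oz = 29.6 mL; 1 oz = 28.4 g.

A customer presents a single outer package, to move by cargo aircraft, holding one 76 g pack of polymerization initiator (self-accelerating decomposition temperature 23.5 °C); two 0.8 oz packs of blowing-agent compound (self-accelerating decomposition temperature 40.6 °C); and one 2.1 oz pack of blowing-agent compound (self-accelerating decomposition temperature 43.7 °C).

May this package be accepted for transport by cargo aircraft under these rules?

Polymerization initiator: self-accelerating decomposition temperature 23.5 °C ≤ 60 °C → Code R6 (Self-Reactive).
Blowing-agent compound: self-accelerating decomposition temperature 40.6 °C ≤ 60 °C → Code R6 (Self-Reactive).
The blowing-agent compound has self-accelerating decomposition temperature 43.7 °C, which is ≤ 60 °C, so it is Code R6 (Self-Reactive).
Total Code R6: 76 g + (two 0.8 oz packs = 45.44 g) + (one 2.1 oz pack = 59.64 g) = 181.08 g.
That is within the Code R6 cargo aircraft limit of 250 g.

Yes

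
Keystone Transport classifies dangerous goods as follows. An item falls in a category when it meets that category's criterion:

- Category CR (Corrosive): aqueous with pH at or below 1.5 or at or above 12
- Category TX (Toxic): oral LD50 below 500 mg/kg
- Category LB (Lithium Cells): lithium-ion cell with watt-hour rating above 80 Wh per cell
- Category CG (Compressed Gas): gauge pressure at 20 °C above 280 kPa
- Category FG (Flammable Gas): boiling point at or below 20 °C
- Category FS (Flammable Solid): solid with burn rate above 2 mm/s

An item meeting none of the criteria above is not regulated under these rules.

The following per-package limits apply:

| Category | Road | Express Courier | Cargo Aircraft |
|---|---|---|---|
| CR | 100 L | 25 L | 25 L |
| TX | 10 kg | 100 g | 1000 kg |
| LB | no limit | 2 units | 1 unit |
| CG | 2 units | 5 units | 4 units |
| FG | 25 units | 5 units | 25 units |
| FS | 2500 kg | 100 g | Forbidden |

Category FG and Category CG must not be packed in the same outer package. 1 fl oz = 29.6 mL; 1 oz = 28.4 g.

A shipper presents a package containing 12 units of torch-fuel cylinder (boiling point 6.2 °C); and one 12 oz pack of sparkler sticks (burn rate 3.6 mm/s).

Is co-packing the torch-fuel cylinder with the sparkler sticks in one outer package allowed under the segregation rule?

Yes

Torch-fuel cylinder: boiling point 6.2 °C ≤ 20 °C → Category FG (Flammable Gas).
Burn rate 3.6 mm/s meets the Category FS criterion (Flammable Solid), so the sparkler sticks are Category FS.
No segregation rule bars Category FG with Category FS.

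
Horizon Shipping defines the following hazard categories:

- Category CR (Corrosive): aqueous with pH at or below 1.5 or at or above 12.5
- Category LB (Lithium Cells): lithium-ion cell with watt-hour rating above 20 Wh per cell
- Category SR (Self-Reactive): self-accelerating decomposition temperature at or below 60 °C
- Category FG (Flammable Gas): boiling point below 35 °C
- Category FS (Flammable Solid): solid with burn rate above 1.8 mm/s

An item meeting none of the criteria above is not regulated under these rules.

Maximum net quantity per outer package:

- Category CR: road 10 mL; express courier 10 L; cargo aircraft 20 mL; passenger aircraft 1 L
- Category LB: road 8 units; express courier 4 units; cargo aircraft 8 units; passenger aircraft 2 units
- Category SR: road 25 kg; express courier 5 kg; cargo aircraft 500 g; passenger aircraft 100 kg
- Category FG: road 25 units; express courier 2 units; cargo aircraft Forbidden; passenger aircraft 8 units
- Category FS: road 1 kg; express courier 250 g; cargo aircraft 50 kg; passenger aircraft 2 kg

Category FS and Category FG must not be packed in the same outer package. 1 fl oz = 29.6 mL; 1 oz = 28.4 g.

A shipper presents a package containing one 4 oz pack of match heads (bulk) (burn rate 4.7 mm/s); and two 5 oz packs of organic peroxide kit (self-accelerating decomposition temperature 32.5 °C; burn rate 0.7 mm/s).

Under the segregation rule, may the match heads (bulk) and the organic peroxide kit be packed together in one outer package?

Yes

With burn rate 4.7 mm/s (> 1.8 mm/s), the match heads (bulk) fall in Category FS.
Self-accelerating decomposition temperature 32.5 °C meets the Category SR criterion (Self-Reactive), so the organic peroxide kit is Category SR.
No segregation rule bars Category FS with Category SR.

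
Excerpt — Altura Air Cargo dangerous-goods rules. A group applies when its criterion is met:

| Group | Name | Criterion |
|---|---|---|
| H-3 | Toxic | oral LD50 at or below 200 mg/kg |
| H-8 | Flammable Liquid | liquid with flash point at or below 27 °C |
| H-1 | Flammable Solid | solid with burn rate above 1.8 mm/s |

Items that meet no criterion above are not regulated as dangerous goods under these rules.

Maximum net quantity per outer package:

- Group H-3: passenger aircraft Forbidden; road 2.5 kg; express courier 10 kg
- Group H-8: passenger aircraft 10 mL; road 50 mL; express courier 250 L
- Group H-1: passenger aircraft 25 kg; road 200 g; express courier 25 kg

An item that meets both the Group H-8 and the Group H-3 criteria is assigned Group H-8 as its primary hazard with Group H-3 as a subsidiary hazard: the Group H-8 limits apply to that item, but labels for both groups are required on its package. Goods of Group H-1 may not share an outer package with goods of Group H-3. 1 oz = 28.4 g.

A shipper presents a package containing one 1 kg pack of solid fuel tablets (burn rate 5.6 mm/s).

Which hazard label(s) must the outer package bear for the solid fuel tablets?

Group H-1

Burn rate 5.6 mm/s meets the Group H-1 criterion (Flammable Solid), so the solid fuel tablets are Group H-1.
Only the Group H-1 label is required.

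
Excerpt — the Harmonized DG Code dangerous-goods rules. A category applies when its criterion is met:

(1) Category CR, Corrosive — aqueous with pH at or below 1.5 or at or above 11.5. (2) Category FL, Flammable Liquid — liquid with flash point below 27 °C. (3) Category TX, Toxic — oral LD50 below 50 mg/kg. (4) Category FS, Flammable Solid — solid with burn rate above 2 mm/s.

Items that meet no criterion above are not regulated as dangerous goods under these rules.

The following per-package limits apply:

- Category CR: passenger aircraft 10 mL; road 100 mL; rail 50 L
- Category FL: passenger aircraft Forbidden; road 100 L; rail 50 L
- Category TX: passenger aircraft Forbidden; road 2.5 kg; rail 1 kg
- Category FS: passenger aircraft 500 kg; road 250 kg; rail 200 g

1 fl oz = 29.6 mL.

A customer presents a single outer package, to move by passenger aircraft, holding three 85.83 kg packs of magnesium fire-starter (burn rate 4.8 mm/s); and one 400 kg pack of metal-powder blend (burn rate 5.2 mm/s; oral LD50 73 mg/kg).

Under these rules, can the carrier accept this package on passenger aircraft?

No

Burn rate 4.8 mm/s meets the Category FS criterion (Flammable Solid), so the magnesium fire-starter is Category FS.
Metal-powder blend: burn rate 5.2 mm/s > 2 mm/s → Category FS (Flammable Solid).
Category FS net quantity: (three 85.83 kg packs = 257.49 kg) + 400 kg = 657.49 kg.
That exceeds the Category FS passenger aircraft limit of 500 kg.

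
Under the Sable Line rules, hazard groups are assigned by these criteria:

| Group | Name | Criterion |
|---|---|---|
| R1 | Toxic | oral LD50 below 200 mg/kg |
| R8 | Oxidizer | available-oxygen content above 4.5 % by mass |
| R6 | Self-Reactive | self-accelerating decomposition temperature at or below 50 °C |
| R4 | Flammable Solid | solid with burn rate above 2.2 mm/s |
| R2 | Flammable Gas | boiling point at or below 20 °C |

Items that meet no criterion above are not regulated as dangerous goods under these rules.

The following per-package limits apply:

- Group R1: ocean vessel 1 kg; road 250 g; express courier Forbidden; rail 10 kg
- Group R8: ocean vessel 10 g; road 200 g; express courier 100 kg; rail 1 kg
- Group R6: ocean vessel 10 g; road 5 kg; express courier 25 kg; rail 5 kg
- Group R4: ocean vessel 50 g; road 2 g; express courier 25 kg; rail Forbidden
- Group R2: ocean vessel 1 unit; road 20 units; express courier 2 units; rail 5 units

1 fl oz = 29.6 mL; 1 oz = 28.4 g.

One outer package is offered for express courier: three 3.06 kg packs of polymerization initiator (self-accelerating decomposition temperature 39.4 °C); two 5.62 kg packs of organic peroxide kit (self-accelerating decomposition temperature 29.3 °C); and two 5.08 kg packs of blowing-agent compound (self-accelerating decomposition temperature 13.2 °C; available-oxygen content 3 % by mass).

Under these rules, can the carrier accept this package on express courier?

No

Self-accelerating decomposition temperature 39.4 °C meets the Group R6 criterion (Self-Reactive), so the polymerization initiator is Group R6.
With self-accelerating decomposition temperature 29.3 °C (≤ 50 °C), the organic peroxide kit falls in Group R6.
Self-accelerating decomposition temperature 13.2 °C meets the Group R6 criterion (Self-Reactive), so the blowing-agent compound is Group R6.
Group R6 net quantity: (three 3.06 kg packs = 9.18 kg) + (two 5.62 kg packs = 11.24 kg) + (two 5.08 kg packs = 10.16 kg) = 30.58 kg.
That exceeds the Group R6 express courier limit of 25 kg.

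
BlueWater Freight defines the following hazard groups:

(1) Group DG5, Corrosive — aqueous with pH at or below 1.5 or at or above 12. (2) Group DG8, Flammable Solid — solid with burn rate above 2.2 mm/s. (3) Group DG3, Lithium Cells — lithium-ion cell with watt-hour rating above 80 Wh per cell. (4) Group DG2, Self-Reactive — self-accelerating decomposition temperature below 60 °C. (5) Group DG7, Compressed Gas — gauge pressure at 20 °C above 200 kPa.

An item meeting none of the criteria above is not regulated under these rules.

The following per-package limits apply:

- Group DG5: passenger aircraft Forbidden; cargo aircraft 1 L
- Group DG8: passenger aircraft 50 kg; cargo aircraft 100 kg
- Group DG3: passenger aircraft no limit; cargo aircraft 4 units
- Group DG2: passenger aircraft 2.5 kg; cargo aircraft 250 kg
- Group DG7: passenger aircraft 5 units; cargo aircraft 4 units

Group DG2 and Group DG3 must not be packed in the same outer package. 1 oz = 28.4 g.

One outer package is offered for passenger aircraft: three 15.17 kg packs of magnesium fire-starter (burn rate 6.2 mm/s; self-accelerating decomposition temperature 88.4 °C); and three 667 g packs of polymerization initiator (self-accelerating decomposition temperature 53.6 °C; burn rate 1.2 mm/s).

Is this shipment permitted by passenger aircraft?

Magnesium fire-starter: burn rate 6.2 mm/s > 2.2 mm/s → Group DG8 (Flammable Solid).
Self-accelerating decomposition temperature 53.6 °C meets the Group DG2 criterion (Self-Reactive), so the polymerization initiator is Group DG2.
Group DG2 quantity: three 667 g packs = 2.001 kg.
2.001 kg is within the passenger aircraft limit of 2.5 kg for Group DG2.
Group DG8 quantity: three 15.17 kg packs = 45.51 kg.
That is within the Group DG8 passenger aircraft limit of 50 kg.
The segregation rule (Group DG2 with Group DG3) does not apply to Group DG2 with Group DG8.
Every hazard group is within its passenger aircraft limit and no segregation rule is violated.

Yes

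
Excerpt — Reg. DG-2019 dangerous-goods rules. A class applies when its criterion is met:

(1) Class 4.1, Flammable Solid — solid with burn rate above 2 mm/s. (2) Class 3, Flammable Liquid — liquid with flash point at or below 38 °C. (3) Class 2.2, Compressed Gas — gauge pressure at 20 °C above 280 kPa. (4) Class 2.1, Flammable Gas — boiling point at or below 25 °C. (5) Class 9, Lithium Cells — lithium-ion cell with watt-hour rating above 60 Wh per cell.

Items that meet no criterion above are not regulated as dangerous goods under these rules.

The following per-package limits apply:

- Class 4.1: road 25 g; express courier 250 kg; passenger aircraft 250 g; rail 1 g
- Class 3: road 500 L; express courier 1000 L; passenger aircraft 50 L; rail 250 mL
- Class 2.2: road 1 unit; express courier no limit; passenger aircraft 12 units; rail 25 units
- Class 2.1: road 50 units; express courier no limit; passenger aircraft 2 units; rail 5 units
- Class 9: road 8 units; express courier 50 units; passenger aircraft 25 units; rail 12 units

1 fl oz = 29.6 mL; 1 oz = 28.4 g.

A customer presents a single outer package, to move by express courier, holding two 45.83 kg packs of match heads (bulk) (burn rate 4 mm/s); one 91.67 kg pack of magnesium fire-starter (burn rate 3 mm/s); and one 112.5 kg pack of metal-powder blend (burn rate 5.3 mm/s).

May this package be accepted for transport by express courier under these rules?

The match heads (bulk) have burn rate 4 mm/s, which is > 2 mm/s, so they are Class 4.1 (Flammable Solid).
Magnesium fire-starter: burn rate 3 mm/s > 2 mm/s → Class 4.1 (Flammable Solid).
Burn rate 5.3 mm/s meets the Class 4.1 criterion (Flammable Solid), so the metal-powder blend is Class 4.1.
Total Class 4.1: (two 45.83 kg packs = 91.66 kg) + 91.67 kg + 112.5 kg = 295.83 kg.
That exceeds the Class 4.1 express courier limit of 250 kg.

No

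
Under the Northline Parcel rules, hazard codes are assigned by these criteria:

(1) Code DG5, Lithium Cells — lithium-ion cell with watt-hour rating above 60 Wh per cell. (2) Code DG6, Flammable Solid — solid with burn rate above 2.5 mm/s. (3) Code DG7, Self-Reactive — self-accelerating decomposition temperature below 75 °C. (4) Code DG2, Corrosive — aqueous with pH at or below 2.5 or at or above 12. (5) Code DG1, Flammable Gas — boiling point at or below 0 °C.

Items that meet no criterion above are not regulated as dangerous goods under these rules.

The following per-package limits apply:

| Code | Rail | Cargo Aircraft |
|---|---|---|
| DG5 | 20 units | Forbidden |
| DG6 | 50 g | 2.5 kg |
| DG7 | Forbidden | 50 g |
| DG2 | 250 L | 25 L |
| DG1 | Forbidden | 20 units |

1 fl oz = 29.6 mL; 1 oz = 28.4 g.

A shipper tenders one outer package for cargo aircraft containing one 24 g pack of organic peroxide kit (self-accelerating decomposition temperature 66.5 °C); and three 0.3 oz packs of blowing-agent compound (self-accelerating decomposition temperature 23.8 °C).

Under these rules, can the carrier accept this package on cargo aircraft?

Yes

With self-accelerating decomposition temperature 66.5 °C (< 75 °C), the organic peroxide kit falls in Code DG7.
With self-accelerating decomposition temperature 23.8 °C (< 75 °C), the blowing-agent compound falls in Code DG7.
Total Code DG7: 24 g + (three 0.3 oz packs = 25.56 g) = 49.56 g.
49.56 g is within the cargo aircraft limit of 50 g for Code DG7.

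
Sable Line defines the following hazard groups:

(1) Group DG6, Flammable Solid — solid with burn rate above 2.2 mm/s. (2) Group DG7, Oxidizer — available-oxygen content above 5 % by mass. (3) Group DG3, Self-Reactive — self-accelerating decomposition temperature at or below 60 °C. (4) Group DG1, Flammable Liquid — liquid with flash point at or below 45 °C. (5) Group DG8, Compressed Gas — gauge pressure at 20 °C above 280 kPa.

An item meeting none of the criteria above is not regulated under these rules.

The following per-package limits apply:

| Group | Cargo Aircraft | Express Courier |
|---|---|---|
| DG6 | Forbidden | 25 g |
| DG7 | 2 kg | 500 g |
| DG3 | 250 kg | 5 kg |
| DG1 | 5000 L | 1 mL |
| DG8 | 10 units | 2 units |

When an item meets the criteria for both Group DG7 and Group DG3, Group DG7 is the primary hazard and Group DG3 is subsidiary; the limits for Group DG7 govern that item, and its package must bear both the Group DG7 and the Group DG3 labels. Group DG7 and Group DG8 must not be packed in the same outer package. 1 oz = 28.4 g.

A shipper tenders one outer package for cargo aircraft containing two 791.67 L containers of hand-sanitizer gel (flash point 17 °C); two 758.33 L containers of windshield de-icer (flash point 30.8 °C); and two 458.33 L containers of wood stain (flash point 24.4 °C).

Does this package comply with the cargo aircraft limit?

Yes

Hand-sanitizer gel: flash point 17 °C ≤ 45 °C → Group DG1 (Flammable Liquid).
With flash point 30.8 °C (≤ 45 °C), the windshield de-icer falls in Group DG1.
With flash point 24.4 °C (≤ 45 °C), the wood stain falls in Group DG1.
Group DG1 net quantity: (two 791.67 L containers = 1583.34 L) + (two 758.33 L containers = 1516.66 L) + (two 458.33 L containers = 916.66 L) = 4016.66 L.
That is within the Group DG1 cargo aircraft limit of 5000 L.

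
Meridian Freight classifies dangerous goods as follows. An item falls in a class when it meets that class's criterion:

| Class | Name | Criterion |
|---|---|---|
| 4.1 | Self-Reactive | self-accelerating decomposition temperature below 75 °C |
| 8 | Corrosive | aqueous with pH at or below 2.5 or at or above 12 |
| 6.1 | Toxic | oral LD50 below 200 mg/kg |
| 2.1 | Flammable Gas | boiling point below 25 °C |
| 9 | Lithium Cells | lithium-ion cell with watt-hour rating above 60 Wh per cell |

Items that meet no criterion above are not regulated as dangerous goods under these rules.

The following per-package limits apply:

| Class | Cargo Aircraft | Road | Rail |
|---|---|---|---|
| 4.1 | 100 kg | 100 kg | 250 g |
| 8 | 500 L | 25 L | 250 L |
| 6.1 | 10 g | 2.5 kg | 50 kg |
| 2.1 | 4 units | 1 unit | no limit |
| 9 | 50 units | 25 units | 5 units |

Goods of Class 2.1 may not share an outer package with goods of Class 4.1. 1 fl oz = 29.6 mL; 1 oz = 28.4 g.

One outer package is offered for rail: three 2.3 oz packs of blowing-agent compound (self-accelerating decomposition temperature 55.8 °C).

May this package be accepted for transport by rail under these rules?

The blowing-agent compound has self-accelerating decomposition temperature 55.8 °C, which is < 75 °C, so it is Class 4.1 (Self-Reactive).
Class 4.1 quantity: three 2.3 oz packs = 195.96 g.
195.96 g ≤ 250 g (rail limit, Class 4.1) — within limit.

Yes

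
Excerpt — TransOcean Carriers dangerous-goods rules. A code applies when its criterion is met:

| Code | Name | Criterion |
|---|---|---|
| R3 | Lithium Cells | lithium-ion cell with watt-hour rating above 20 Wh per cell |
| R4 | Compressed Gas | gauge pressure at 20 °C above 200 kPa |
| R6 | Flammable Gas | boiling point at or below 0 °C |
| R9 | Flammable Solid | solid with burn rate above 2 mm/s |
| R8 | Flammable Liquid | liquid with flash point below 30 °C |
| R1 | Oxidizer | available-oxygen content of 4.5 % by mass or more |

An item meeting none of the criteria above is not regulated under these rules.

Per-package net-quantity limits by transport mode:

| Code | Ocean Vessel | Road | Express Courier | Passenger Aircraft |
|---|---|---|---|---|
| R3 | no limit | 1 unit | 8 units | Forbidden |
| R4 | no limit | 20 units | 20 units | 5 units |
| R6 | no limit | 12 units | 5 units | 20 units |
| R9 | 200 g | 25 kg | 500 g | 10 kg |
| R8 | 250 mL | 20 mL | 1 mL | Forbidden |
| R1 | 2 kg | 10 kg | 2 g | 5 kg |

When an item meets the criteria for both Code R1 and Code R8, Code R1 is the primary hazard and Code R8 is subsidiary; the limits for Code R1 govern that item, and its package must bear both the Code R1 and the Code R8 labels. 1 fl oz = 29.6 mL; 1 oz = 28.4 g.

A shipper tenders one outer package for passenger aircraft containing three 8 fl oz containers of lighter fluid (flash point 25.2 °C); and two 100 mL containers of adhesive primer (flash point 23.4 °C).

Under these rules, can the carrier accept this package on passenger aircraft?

No

Lighter fluid: flash point 25.2 °C < 30 °C → Code R8 (Flammable Liquid).
Adhesive primer: flash point 23.4 °C < 30 °C → Code R8 (Flammable Liquid).
Total Code R8: (three 8 fl oz containers = 710.4 mL) + (two 100 mL containers = 200 mL) = 910.4 mL.
By passenger aircraft, Code R8 is Forbidden regardless of quantity.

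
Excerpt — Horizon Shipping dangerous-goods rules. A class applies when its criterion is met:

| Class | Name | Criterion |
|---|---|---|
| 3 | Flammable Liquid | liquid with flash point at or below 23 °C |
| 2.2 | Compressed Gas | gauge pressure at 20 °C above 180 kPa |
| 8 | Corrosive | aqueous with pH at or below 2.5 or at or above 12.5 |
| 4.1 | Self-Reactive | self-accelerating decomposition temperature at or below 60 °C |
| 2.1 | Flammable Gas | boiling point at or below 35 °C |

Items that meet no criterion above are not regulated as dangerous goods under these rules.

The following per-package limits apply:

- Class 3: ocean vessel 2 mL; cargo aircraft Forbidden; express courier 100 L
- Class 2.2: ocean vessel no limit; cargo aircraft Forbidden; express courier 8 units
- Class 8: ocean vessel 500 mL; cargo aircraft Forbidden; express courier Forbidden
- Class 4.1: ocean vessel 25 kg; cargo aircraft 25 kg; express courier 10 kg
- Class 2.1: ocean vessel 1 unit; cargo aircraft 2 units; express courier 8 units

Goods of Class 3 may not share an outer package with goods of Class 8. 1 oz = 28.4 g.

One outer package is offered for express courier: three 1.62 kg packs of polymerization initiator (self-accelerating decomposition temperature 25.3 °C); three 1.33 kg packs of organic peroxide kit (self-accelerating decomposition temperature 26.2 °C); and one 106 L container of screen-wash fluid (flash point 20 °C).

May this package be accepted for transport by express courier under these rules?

With self-accelerating decomposition temperature 25.3 °C (≤ 60 °C), the polymerization initiator falls in Class 4.1.
The organic peroxide kit has self-accelerating decomposition temperature 26.2 °C, which is ≤ 60 °C, so it is Class 4.1 (Self-Reactive).
Flash point 20 °C meets the Class 3 criterion (Flammable Liquid), so the screen-wash fluid is Class 3.
Class 4.1 net quantity: (three 1.62 kg packs = 4.86 kg) + (three 1.33 kg packs = 3.99 kg) = 8.85 kg.
8.85 kg is within the express courier limit of 10 kg for Class 4.1.
Class 3 quantity: 106 L.
106 L > 100 L (express courier limit, Class 3) — over the limit.
The segregation rule (Class 3 with Class 8) does not apply to Class 4.1 with Class 3.

No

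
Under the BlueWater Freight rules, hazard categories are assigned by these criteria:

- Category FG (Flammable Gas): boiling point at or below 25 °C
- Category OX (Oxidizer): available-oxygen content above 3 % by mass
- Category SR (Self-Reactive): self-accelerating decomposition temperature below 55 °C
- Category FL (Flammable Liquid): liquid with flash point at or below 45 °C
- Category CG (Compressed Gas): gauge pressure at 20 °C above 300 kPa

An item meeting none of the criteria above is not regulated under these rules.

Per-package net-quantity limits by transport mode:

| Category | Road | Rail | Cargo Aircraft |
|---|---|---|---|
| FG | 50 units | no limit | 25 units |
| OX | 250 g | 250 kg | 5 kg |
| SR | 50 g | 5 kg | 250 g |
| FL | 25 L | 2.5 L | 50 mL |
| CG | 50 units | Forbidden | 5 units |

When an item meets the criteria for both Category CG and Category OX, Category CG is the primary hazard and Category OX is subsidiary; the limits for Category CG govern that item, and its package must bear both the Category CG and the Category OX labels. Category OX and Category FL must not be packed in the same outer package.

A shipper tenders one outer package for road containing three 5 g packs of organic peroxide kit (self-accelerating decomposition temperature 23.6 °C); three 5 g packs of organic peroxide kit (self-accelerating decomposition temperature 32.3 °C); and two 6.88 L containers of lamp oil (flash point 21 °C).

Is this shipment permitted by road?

Yes

The organic peroxide kit has self-accelerating decomposition temperature 23.6 °C, which is < 55 °C, so it is Category SR (Self-Reactive).
Self-accelerating decomposition temperature 32.3 °C meets the Category SR criterion (Self-Reactive), so the organic peroxide kit is Category SR.
Flash point 21 °C meets the Category FL criterion (Flammable Liquid), so the lamp oil is Category FL.
Total Category SR: (three 5 g packs = 15 g) + (three 5 g packs = 15 g) = 30 g.
That is within the Category SR road limit of 50 g.
Category FL quantity: two 6.88 L containers = 13.76 L.
13.76 L is within the road limit of 25 L for Category FL.
The segregation rule (Category OX with Category FL) does not apply to Category SR with Category FL.
Every hazard category is within its road limit and no segregation rule is violated.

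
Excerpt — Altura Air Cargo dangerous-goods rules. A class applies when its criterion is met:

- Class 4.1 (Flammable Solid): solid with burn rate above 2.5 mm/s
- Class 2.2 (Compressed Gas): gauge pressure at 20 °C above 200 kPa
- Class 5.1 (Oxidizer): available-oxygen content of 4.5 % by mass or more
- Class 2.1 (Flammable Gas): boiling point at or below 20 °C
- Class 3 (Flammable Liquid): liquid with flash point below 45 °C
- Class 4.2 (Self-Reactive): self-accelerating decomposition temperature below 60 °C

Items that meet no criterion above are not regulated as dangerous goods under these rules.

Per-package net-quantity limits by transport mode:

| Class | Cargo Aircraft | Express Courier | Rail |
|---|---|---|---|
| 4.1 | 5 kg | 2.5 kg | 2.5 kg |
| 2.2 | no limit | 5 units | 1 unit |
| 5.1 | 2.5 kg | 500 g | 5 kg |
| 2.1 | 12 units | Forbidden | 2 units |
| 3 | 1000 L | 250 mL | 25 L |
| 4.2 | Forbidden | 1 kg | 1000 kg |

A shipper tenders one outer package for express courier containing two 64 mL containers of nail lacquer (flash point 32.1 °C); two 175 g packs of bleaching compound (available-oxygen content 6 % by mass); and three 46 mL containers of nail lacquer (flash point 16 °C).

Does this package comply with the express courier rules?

No

Flash point 32.1 °C meets the Class 3 criterion (Flammable Liquid), so the nail lacquer is Class 3.
Bleaching compound: available-oxygen content 6 % by mass ≥ 4.5 % by mass → Class 5.1 (Oxidizer).
Flash point 16 °C meets the Class 3 criterion (Flammable Liquid), so the nail lacquer is Class 3.
Class 3 net quantity: (two 64 mL containers = 128 mL) + (three 46 mL containers = 138 mL) = 266 mL.
That exceeds the Class 3 express courier limit of 250 mL.
Class 5.1 quantity: two 175 g packs = 350 g.
350 g ≤ 500 g (express courier limit, Class 5.1) — within limit.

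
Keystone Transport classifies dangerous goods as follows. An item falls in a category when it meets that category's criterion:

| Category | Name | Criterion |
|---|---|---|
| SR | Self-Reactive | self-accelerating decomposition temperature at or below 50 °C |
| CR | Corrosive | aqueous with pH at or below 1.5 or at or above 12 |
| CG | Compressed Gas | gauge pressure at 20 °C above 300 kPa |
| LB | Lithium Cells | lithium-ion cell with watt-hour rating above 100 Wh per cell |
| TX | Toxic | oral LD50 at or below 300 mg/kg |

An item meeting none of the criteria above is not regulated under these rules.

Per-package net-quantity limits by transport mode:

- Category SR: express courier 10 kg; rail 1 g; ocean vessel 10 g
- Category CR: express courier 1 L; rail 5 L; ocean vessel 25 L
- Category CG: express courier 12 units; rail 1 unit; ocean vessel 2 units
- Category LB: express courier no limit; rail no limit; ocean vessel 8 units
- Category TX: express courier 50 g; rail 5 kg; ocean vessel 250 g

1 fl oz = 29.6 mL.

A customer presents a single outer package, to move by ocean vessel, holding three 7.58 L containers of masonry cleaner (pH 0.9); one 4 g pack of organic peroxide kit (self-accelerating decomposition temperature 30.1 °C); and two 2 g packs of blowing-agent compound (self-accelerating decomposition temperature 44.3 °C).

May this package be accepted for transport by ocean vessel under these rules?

Yes

The masonry cleaner has pH 0.9, which is ≤ 1.5, so it is Category CR (Corrosive).
Organic peroxide kit: self-accelerating decomposition temperature 30.1 °C ≤ 50 °C → Category SR (Self-Reactive).
With self-accelerating decomposition temperature 44.3 °C (≤ 50 °C), the blowing-agent compound falls in Category SR.
Total Category SR: 4 g + (two 2 g packs = 4 g) = 8 g.
8 g ≤ 10 g (ocean vessel limit, Category SR) — within limit.
Category CR quantity: three 7.58 L containers = 22.74 L.
22.74 L is within the ocean vessel limit of 25 L for Category CR.
Every hazard category is within its ocean vessel limit and no segregation rule is violated.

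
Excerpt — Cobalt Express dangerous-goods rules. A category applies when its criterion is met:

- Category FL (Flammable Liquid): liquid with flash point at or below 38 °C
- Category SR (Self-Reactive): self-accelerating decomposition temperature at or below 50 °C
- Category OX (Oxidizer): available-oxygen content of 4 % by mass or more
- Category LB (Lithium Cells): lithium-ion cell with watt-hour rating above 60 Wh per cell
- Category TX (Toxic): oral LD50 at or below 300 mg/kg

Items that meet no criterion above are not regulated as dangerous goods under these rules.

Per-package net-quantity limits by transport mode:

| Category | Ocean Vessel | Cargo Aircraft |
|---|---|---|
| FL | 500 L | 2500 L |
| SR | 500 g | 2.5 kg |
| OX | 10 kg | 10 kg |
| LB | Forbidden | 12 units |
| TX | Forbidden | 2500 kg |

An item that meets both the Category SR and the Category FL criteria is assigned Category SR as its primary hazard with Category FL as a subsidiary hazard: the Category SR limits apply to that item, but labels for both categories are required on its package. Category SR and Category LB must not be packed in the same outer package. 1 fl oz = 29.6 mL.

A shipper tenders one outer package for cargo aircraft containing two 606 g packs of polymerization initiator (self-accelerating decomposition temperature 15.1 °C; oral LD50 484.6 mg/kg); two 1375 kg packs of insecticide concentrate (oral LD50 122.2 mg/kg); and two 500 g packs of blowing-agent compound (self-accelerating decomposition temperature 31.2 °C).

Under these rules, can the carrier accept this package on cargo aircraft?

No

Self-accelerating decomposition temperature 15.1 °C meets the Category SR criterion (Self-Reactive), so the polymerization initiator is Category SR.
Insecticide concentrate: oral LD50 122.2 mg/kg ≤ 300 mg/kg → Category TX (Toxic).
Self-accelerating decomposition temperature 31.2 °C meets the Category SR criterion (Self-Reactive), so the blowing-agent compound is Category SR.
Total Category SR: (two 606 g packs = 1.212 kg) + (two 500 g packs = 1 kg) = 2.212 kg.
2.212 kg ≤ 2.5 kg (cargo aircraft limit, Category SR) — within limit.
Category TX quantity: two 1375 kg packs = 2750 kg.
2750 kg > 2500 kg (cargo aircraft limit, Category TX) — over the limit.
The segregation rule (Category SR with Category LB) does not apply to Category SR with Category TX.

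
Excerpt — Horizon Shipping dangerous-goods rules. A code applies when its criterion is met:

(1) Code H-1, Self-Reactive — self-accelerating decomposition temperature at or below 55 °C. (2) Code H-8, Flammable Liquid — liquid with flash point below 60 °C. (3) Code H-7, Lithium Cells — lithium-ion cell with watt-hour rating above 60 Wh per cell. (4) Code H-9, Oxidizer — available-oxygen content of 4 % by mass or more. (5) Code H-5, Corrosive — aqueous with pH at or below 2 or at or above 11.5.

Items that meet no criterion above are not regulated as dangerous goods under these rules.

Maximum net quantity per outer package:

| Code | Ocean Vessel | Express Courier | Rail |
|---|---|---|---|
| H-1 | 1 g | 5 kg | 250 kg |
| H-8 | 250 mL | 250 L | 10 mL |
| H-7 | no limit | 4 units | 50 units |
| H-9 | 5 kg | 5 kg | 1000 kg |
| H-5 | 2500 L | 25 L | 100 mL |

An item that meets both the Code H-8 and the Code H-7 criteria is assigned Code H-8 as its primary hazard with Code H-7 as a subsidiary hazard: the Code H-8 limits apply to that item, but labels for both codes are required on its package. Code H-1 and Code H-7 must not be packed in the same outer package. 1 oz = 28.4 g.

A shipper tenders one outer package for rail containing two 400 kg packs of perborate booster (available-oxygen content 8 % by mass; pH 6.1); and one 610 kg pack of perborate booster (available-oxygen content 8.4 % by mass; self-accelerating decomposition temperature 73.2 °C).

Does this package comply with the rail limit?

No

Perborate booster: available-oxygen content 8 % by mass ≥ 4 % by mass → Code H-9 (Oxidizer).
Perborate booster: available-oxygen content 8.4 % by mass ≥ 4 % by mass → Code H-9 (Oxidizer).
Total Code H-9: (two 400 kg packs = 800 kg) + 610 kg = 1410 kg.
1410 kg exceeds the rail limit of 1000 kg for Code H-9.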